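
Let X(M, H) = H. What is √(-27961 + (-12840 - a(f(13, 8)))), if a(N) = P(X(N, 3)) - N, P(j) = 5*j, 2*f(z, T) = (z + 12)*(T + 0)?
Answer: 6*I*√1131 ≈ 201.78*I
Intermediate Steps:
f(z, T) = T*(12 + z)/2 (f(z, T) = ((z + 12)*(T + 0))/2 = ((12 + z)*T)/2 = (T*(12 + z))/2 = T*(12 + z)/2)
a(N) = 15 - N (a(N) = 5*3 - N = 15 - N)
√(-27961 + (-12840 - a(f(13, 8)))) = √(-27961 + (-12840 - (15 - 8*(12 + 13)/2))) = √(-27961 + (-12840 - (15 - 8*25/2))) = √(-27961 + (-12840 - (15 - 1*100))) = √(-27961 + (-12840 - (15 - 100))) = √(-27961 + (-12840 - 1*(-85))) = √(-27961 + (-12840 + 85)) = √(-27961 - 12755) = √(-40716) = 6*I*√1131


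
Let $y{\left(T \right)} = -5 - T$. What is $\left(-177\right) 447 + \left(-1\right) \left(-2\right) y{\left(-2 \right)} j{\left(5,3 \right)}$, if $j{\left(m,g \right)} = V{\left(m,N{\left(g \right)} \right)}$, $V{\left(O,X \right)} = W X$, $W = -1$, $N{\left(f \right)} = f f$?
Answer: $-79065$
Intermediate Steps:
$N{\left(f \right)} = f^{2}$
$V{\left(O,X \right)} = - X$
$j{\left(m,g \right)} = - g^{2}$
$\left(-177\right) 447 + \left(-1\right) \left(-2\right) y{\left(-2 \right)} j{\left(5,3 \right)} = \left(-177\right) 447 + \left(-1\right) \left(-2\right) \left(-5 - -2\right) \left(- 3^{2}\right) = -79119 + 2 \left(-5 + 2\right) \left(\left(-1\right) 9\right) = -79119 + 2 \left(-3\right) \left(-9\right) = -79119 - -54 = -79119 + 54 = -79065$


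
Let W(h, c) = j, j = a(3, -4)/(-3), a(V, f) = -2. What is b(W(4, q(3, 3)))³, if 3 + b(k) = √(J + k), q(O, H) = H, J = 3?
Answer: -60 + 92*√33/9 ≈ -1.2778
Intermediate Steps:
j = ⅔ (j = -2/(-3) = -2*(-⅓) = ⅔ ≈ 0.66667)
W(h, c) = ⅔
b(k) = -3 + √(3 + k)
b(W(4, q(3, 3)))³ = (-3 + √(3 + ⅔))³ = (-3 + √(11/3))³ = (-3 + √33/3)³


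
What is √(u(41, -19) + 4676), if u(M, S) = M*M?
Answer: √6357 ≈ 79.731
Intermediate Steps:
u(M, S) = M²
√(u(41, -19) + 4676) = √(41² + 4676) = √(1681 + 4676) = √6357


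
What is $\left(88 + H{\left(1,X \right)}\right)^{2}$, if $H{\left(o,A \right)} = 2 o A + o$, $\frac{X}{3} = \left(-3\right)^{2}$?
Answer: $20449$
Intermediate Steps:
$X = 27$ ($X = 3 \left(-3\right)^{2} = 3 \cdot 9 = 27$)
$H{\left(o,A \right)} = o + 2 A o$ ($H{\left(o,A \right)} = 2 A o + o = o + 2 A o$)
$\left(88 + H{\left(1,X \right)}\right)^{2} = \left(88 + 1 \left(1 + 2 \cdot 27\right)\right)^{2} = \left(88 + 1 \left(1 + 54\right)\right)^{2} = \left(88 + 1 \cdot 55\right)^{2} = \left(88 + 55\right)^{2} = 143^{2} = 20449$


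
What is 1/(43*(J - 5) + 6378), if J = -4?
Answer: 1/5991 ≈ 0.00016692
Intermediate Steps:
1/(43*(J - 5) + 6378) = 1/(43*(-4 - 5) + 6378) = 1/(43*(-9) + 6378) = 1/(-387 + 6378) = 1/5991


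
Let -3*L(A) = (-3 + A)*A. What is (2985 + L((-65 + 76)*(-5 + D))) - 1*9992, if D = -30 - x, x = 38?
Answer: -668239/3 ≈ -2.2275e+5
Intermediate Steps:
D = -68 (D = -30 - 1*38 = -30 - 38 = -68)
L(A) = -A*(-3 + A)/3 (L(A) = -(-3 + A)*A/3 = -A*(-3 + A)/3)
(2985 + L((-65 + 76)*(-5 + D))) - 1*9992 = (2985 + ((-65 + 76)*(-5 - 68))*(3 - (-65 + 76)*(-5 - 68))/3) - 1*9992 = (2985 + (11*(-73))*(3 - 11*(-73))/3) - 9992 = (2985 + (⅓)*(-803)*(3 - 1*(-803))) - 9992 = (2985 + (⅓)*(-803)*(3 + 803)) - 9992 = (2985 + (⅓)*(-803)*806) - 9992 = (2985 - 647218/3) - 9992 = -638263/3 - 9992 = -668239/3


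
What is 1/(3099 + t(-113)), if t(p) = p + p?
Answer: 1/2873 ≈ 0.00034807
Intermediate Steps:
t(p) = 2*p
1/(3099 + t(-113)) = 1/(3099 + 2*(-113)) = 1/(3099 - 226) = 1/2873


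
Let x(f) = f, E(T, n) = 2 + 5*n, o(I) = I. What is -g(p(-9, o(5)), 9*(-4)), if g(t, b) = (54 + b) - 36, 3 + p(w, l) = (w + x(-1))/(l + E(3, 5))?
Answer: 18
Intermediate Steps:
p(w, l) = -3 + (-1 + w)/(27 + l) (p(w, l) = -3 + (w - 1)/(l + (2 + 5*5)) = -3 + (-1 + w)/(l + (2 + 25)) = -3 + (-1 + w)/(l + 27) = -3 + (-1 + w)/(27 + l))
g(t, b) = 18 + b
-g(p(-9, o(5)), 9*(-4)) = -(18 + 9*(-4)) = -(18 - 36) = -1*(-18) = 18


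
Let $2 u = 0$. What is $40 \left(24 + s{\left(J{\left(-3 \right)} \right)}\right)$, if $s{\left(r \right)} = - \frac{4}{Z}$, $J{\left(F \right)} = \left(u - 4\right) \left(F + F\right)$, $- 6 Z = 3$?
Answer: $1280$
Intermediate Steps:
$u = 0$ ($u = \frac{1}{2} \cdot 0 = 0$)
$Z = - \frac{1}{2}$ ($Z = \left(- \frac{1}{6}\right) 3 = - \frac{1}{2} \approx -0.5$)
$J{\left(F \right)} = - 8 F$ ($J{\left(F \right)} = \left(0 - 4\right) \left(F + F\right) = - 4 \cdot 2 F = - 8 F$)
$s{\left(r \right)} = 8$ ($s{\left(r \right)} = - \frac{4}{- \frac{1}{2}} = \left(-4\right) \left(-2\right) = 8$)
$40 \left(24 + s{\left(J{\left(-3 \right)} \right)}\right) = 40 \left(24 + 8\right) = 40 \cdot 32 = 1280$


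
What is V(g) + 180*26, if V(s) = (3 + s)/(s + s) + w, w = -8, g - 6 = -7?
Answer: 4671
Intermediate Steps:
g = -1 (g = 6 - 7 = -1)
V(s) = -8 + (3 + s)/(2*s) (V(s) = (3 + s)/(s + s) - 8 = (3 + s)/((2*s)) - 8 = (3 + s)*(1/(2*s)) - 8 = (3 + s)/(2*s) - 8 = -8 + (3 + s)/(2*s))
V(g) + 180*26 = (3/2)*(1 - 5*(-1))/(-1) + 180*26 = (3/2)*(-1)*(1 + 5) + 4680 = (3/2)*(-1)*6 + 4680 = -9 + 4680 = 4671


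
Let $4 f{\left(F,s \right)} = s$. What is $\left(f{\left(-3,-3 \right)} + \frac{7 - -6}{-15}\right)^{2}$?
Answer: $\frac{9409}{3600} \approx 2.6136$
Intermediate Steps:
$f{\left(F,s \right)} = \frac{s}{4}$
$\left(f{\left(-3,-3 \right)} + \frac{7 - -6}{-15}\right)^{2} = \left(\frac{1}{4} \left(-3\right) + \frac{7 - -6}{-15}\right)^{2} = \left(- \frac{3}{4} + \left(7 + 6\right) \left(- \frac{1}{15}\right)\right)^{2} = \left(- \frac{3}{4} + 13 \left(- \frac{1}{15}\right)\right)^{2} = \left(- \frac{3}{4} - \frac{13}{15}\right)^{2} = \left(- \frac{97}{60}\right)^{2} = \frac{9409}{3600}$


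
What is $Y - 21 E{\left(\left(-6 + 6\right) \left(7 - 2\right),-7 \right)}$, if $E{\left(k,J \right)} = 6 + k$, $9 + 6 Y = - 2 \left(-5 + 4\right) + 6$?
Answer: $- \frac{757}{6} \approx -126.17$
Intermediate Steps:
$Y = - \frac{1}{6}$ ($Y = - \frac{3}{2} + \frac{- 2 \left(-5 + 4\right) + 6}{6} = - \frac{3}{2} + \frac{\left(-2\right) \left(-1\right) + 6}{6} = - \frac{3}{2} + \frac{2 + 6}{6} = - \frac{3}{2} + \frac{1}{6} \cdot 8 = - \frac{3}{2} + \frac{4}{3} = - \frac{1}{6} \approx -0.16667$)
$Y - 21 E{\left(\left(-6 + 6\right) \left(7 - 2\right),-7 \right)} = - \frac{1}{6} - 21 \left(6 + \left(-6 + 6\right) \left(7 - 2\right)\right) = - \frac{1}{6} - 21 \left(6 + 0 \cdot 5\right) = - \frac{1}{6} - 21 \left(6 + 0\right) = - \frac{1}{6} - 126 = - \frac{757}{6}$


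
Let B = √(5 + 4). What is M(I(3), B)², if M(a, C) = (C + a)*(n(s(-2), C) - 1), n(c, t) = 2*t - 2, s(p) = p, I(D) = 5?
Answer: 576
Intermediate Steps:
B = 3 (B = √9 = 3)
n(c, t) = -2 + 2*t
M(a, C) = (-3 + 2*C)*(C + a) (M(a, C) = (C + a)*((-2 + 2*C) - 1) = (C + a)*(-3 + 2*C) = (-3 + 2*C)*(C + a))
M(I(3), B)² = (-1*3 - 1*5 + 2*3*(-1 + 3) + 2*5*(-1 + 3))² = (-3 - 5 + 2*3*2 + 2*5*2)² = (-3 - 5 + 12 + 20)² = 24² = 576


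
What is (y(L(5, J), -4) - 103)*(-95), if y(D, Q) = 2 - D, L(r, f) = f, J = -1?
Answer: 9500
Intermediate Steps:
(y(L(5, J), -4) - 103)*(-95) = ((2 - 1*(-1)) - 103)*(-95) = ((2 + 1) - 103)*(-95) = (3 - 103)*(-95) = -100*(-95) = 9500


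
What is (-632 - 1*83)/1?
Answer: -715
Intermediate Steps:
(-632 - 1*83)/1 = 1*(-632 - 83) = 1*(-715) = -715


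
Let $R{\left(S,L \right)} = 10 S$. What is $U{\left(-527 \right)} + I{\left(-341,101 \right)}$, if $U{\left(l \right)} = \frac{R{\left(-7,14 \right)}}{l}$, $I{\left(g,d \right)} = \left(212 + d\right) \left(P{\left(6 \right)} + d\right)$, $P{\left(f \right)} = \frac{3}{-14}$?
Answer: $\frac{232746841}{7378} \approx 31546.0$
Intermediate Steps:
$P{\left(f \right)} = - \frac{3}{14}$ ($P{\left(f \right)} = 3 \left(- \frac{1}{14}\right) = - \frac{3}{14}$)
$I{\left(g,d \right)} = \left(212 + d\right) \left(- \frac{3}{14} + d\right)$
$U{\left(l \right)} = - \frac{70}{l}$ ($U{\left(l \right)} = \frac{10 \left(-7\right)}{l} = - \frac{70}{l}$)
$U{\left(-527 \right)} + I{\left(-341,101 \right)} = - \frac{70}{-527} + \left(- \frac{318}{7} + 101^{2} + \frac{2965}{14} \cdot 101\right) = \left(-70\right) \left(- \frac{1}{527}\right) + \left(- \frac{318}{7} + 10201 + \frac{299465}{14}\right) = \frac{70}{527} + \frac{441643}{14} = \frac{232746841}{7378}$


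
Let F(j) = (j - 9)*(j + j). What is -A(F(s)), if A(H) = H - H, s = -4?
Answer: 0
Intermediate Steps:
F(j) = 2*j*(-9 + j) (F(j) = (-9 + j)*(2*j) = 2*j*(-9 + j))
A(H) = 0
-A(F(s)) = -1*0 = 0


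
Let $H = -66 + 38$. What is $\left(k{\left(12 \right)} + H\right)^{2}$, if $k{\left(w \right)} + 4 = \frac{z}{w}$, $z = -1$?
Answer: $\frac{148225}{144} \approx 1029.3$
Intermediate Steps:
$k{\left(w \right)} = -4 - \frac{1}{w}$
$H = -28$
$\left(k{\left(12 \right)} + H\right)^{2} = \left(\left(-4 - \frac{1}{12}\right) - 28\right)^{2} = \left(- \frac{49}{12} - 28\right)^{2} = \left(- \frac{385}{12}\right)^{2} = \frac{148225}{144}$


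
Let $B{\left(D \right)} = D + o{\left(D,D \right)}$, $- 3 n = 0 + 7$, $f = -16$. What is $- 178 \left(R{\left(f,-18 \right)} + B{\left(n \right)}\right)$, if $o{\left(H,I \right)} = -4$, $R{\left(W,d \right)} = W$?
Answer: $\frac{11926}{3} \approx 3975.3$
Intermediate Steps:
$n = - \frac{7}{3}$ ($n = - \frac{0 + 7}{3} = \left(- \frac{1}{3}\right) 7 = - \frac{7}{3} \approx -2.3333$)
$B{\left(D \right)} = -4 + D$ ($B{\left(D \right)} = D - 4 = -4 + D$)
$- 178 \left(R{\left(f,-18 \right)} + B{\left(n \right)}\right) = - 178 \left(-16 - \frac{19}{3}\right) = \left(-178\right) \left(- \frac{67}{3}\right) = \frac{11926}{3}$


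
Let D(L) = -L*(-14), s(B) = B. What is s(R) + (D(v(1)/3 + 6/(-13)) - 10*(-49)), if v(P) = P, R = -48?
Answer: 17168/39 ≈ 440.21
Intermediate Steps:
D(L) = 14*L (D(L) = -(-14)*L = 14*L)
s(R) + (D(v(1)/3 + 6/(-13)) - 10*(-49)) = -48 + (14*(1/3 + 6/(-13)) - 10*(-49)) = -48 + (14*(1*(⅓) + 6*(-1/13)) + 490) = -48 + (14*(⅓ - 6/13) + 490) = -48 + (14*(-5/39) + 490) = -48 + (-70/39 + 490) = -48 + 19040/39 = 17168/39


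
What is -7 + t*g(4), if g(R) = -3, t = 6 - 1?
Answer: -22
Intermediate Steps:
t = 5
-7 + t*g(4) = -7 + 5*(-3) = -7 - 15 = -22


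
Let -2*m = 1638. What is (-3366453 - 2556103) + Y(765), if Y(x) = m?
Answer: -5923375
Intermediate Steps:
m = -819 (m = -½*1638 = -819)
Y(x) = -819
(-3366453 - 2556103) + Y(765) = (-3366453 - 2556103) - 819 = -5922556 - 819 = -5923375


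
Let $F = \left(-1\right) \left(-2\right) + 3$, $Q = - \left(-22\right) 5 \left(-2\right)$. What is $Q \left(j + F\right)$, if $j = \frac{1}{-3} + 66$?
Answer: $- \frac{46640}{3} \approx -15547.0$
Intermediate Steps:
$j = \frac{197}{3}$ ($j = - \frac{1}{3} + 66 = \frac{197}{3} \approx 65.667$)
$Q = -220$ ($Q = - \left(-22\right) \left(-10\right) = \left(-1\right) 220 = -220$)
$F = 5$ ($F = 2 + 3 = 5$)
$Q \left(j + F\right) = - 220 \left(\frac{197}{3} + 5\right) = \left(-220\right) \frac{212}{3} = - \frac{46640}{3}$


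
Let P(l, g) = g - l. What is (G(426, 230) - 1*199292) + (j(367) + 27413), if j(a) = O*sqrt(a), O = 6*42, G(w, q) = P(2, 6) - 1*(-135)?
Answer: -171740 + 252*sqrt(367) ≈ -1.6691e+5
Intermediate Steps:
G(w, q) = 139 (G(w, q) = (6 - 1*2) - 1*(-135) = (6 - 2) + 135 = 4 + 135 = 139)
O = 252
j(a) = 252*sqrt(a)
(G(426, 230) - 1*199292) + (j(367) + 27413) = (139 - 1*199292) + (252*sqrt(367) + 27413) = (139 - 199292) + (27413 + 252*sqrt(367)) = -199153 + (27413 + 252*sqrt(367)) = -171740 + 252*sqrt(367)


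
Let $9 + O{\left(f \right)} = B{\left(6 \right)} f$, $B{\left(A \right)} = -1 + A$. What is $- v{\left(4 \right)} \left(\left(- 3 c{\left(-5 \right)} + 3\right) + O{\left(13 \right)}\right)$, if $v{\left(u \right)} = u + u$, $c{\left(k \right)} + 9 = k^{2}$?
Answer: $-88$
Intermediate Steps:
$c{\left(k \right)} = -9 + k^{2}$
$O{\left(f \right)} = -9 + 5 f$ ($O{\left(f \right)} = -9 + \left(-1 + 6\right) f = -9 + 5 f$)
$v{\left(u \right)} = 2 u$
$- v{\left(4 \right)} \left(\left(- 3 c{\left(-5 \right)} + 3\right) + O{\left(13 \right)}\right) = - 2 \cdot 4 \left(\left(- 3 \left(-9 + \left(-5\right)^{2}\right) + 3\right) + \left(-9 + 5 \cdot 13\right)\right) = - 8 \left(\left(- 3 \left(-9 + 25\right) + 3\right) + \left(-9 + 65\right)\right) = - 8 \left(\left(\left(-3\right) 16 + 3\right) + 56\right) = - 8 \left(\left(-48 + 3\right) + 56\right) = - 8 \left(-45 + 56\right) = - 8 \cdot 11 = \left(-1\right) 88 = -88$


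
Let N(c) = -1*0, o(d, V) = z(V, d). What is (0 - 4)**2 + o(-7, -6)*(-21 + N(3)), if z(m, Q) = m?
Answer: 142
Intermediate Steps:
o(d, V) = V
N(c) = 0
(0 - 4)**2 + o(-7, -6)*(-21 + N(3)) = (0 - 4)**2 - 6*(-21 + 0) = (-4)**2 - 6*(-21) = 16 + 126 = 142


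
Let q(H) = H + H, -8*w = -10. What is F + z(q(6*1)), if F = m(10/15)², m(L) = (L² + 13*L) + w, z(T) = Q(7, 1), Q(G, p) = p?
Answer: 140425/1296 ≈ 108.35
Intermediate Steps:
w = 5/4 (w = -⅛*(-10) = 5/4 ≈ 1.2500)
q(H) = 2*H
z(T) = 1
m(L) = 5/4 + L² + 13*L (m(L) = (L² + 13*L) + 5/4 = 5/4 + L² + 13*L)
F = 139129/1296 (F = (5/4 + (10/15)² + 13*(10/15))² = (5/4 + (10*(1/15))² + 13*(10*(1/15)))² = (5/4 + (⅔)² + 13*(⅔))² = (5/4 + 4/9 + 26/3)² = (373/36)² = 139129/1296 ≈ 107.35)
F + z(q(6*1)) = 139129/1296 + 1 = 140425/1296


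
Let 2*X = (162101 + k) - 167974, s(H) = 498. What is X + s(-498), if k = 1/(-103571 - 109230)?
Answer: -518915239/212801 ≈ -2438.5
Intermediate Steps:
k = -1/212801 (k = 1/(-212801) = -1/212801 ≈ -4.6992e-6)
X = -624890137/212801 (X = ((162101 - 1/212801) - 167974)/2 = (34495254900/212801 - 167974)/2 = (½)*(-1249780274/212801) = -624890137/212801 ≈ -2936.5)
X + s(-498) = -624890137/212801 + 498 = -518915239/212801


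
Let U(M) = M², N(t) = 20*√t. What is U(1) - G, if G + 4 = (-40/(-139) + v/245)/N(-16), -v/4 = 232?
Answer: 5 - 14899*I/340550 ≈ 5.0 - 0.04375*I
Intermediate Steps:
v = -928 (v = -4*232 = -928)
G = -4 + 14899*I/340550 (G = -4 + (-40/(-139) - 928/245)/((20*√(-16))) = -4 + (-40*(-1/139) - 928*1/245)/((20*(4*I))) = -4 + (40/139 - 928/245)/((80*I)) = -4 - (-14899)*I/340550 = -4 + 14899*I/340550 ≈ -4.0 + 0.04375*I)
U(1) - G = 1² - (-4 + 14899*I/340550) = 1 + (4 - 14899*I/340550) = 5 - 14899*I/340550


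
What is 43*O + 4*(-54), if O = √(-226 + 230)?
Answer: -130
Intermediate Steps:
O = 2 (O = √4 = 2)
43*O + 4*(-54) = 43*2 + 4*(-54) = 86 - 216 = -130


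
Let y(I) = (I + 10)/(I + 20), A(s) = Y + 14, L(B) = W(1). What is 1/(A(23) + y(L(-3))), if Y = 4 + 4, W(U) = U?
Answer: 21/473 ≈ 0.044397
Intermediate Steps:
L(B) = 1
Y = 8
A(s) = 22 (A(s) = 8 + 14 = 22)
y(I) = (10 + I)/(20 + I)
1/(A(23) + y(L(-3))) = 1/(22 + (10 + 1)/(20 + 1)) = 1/(22 + 11/21) = 1/(473/21) = 21/473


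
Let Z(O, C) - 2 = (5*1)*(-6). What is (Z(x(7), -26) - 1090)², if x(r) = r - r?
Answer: 1249924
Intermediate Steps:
x(r) = 0
Z(O, C) = -28 (Z(O, C) = 2 + (5*1)*(-6) = 2 + 5*(-6) = 2 - 30 = -28)
(Z(x(7), -26) - 1090)² = (-28 - 1090)² = (-1118)² = 1249924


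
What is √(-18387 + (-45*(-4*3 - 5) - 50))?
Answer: 94*I*√2 ≈ 132.94*I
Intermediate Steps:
√(-18387 + (-45*(-4*3 - 5) - 50)) = √(-18387 + (-45*(-12 - 5) - 50)) = √(-18387 + (-45*(-17) - 50)) = √(-18387 + (765 - 50)) = √(-18387 + 715) = √(-17672) = 94*I*√2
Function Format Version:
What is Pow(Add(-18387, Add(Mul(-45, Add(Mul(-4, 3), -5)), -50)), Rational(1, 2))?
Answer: Mul(94, I, Pow(2, Rational(1, 2))) ≈ Mul(132.94, I)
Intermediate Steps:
Pow(Add(-18387, Add(Mul(-45, Add(Mul(-4, 3), -5)), -50)), Rational(1, 2)) = Pow(Add(-18387, Add(Mul(-45, Add(-12, -5)), -50)), Rational(1, 2)) = Pow(Add(-18387, Add(Mul(-45, -17), -50)), Rational(1, 2)) = Pow(Add(-18387, Add(765, -50)), Rational(1, 2)) = Pow(Add(-18387, 715), Rational(1, 2)) = Pow(-17672, Rational(1, 2)) = Mul(94, I, Pow(2, Rational(1, 2)))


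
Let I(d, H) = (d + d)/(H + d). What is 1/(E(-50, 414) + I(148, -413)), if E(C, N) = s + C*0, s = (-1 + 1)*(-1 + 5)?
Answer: -265/296 ≈ -0.89527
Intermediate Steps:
I(d, H) = 2*d/(H + d) (I(d, H) = (2*d)/(H + d) = 2*d/(H + d))
s = 0 (s = 0*4 = 0)
E(C, N) = 0 (E(C, N) = 0 + C*0 = 0 + 0 = 0)
1/(E(-50, 414) + I(148, -413)) = 1/(0 + 2*148/(-413 + 148)) = 1/(0 + 2*148/(-265)) = 1/(0 + 2*148*(-1/265)) = 1/(0 - 296/265) = 1/(-296/265) = -265/296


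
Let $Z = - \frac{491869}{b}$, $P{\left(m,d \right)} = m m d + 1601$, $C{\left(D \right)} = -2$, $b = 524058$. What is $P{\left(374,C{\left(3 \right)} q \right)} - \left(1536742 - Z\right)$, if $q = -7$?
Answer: $\frac{221740501265}{524058} \approx 4.2312 \cdot 10^{5}$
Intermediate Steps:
$P{\left(m,d \right)} = 1601 + d m^{2}$ ($P{\left(m,d \right)} = m^{2} d + 1601 = d m^{2} + 1601 = 1601 + d m^{2}$)
$Z = - \frac{491869}{524058} \approx -0.93858$
$P{\left(374,C{\left(3 \right)} q \right)} - \left(1536742 - Z\right) = \left(1601 + \left(-2\right) \left(-7\right) 374^{2}\right) - \left(1536742 - - \frac{491869}{524058}\right) = \left(1601 + 14 \cdot 139876\right) - \left(1536742 + \frac{491869}{524058}\right) = \left(1601 + 1958264\right) - \frac{805342430905}{524058} = 1959865 - \frac{805342430905}{524058} = \frac{221740501265}{524058}$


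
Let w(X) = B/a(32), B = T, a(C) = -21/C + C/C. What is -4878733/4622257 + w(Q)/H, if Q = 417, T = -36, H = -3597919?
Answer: -193080822882833/182935569115013 ≈ -1.0555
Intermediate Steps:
a(C) = 1 - 21/C (a(C) = -21/C + 1 = 1 - 21/C)
B = -36
w(X) = -1152/11 (w(X) = -36*32/(-21 + 32) = -36/((1/32)*11) = -36/11/32 = -36*32/11 = -1152/11)
-4878733/4622257 + w(Q)/H = -4878733/4622257 - 1152/11/(-3597919) = -4878733*1/4622257 - 1152/11*(-1/3597919) = -4878733/4622257 + 1152/39577109 = -193080822882833/182935569115013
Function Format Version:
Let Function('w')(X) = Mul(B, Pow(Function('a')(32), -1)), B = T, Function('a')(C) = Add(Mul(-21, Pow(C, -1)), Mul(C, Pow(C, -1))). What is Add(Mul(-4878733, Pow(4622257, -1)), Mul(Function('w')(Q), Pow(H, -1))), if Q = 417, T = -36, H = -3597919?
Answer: Rational(-193080822882833, 182935569115013) ≈ -1.0555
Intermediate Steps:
Function('a')(C) = Add(1, Mul(-21, Pow(C, -1))) (Function('a')(C) = Add(Mul(-21, Pow(C, -1)), 1) = Add(1, Mul(-21, Pow(C, -1))))
B = -36
Function('w')(X) = Rational(-1152, 11) (Function('w')(X) = Mul(-36, Pow(Mul(Pow(32, -1), Add(-21, 32)), -1)) = Mul(-36, Pow(Mul(Rational(1, 32), 11), -1)) = Mul(-36, Pow(Rational(11, 32), -1)) = Mul(-36, Rational(32, 11)) = Rational(-1152, 11))
Add(Mul(-4878733, Pow(4622257, -1)), Mul(Function('w')(Q), Pow(H, -1))) = Add(Mul(-4878733, Pow(4622257, -1)), Mul(Rational(-1152, 11), Pow(-3597919, -1))) = Add(Mul(-4878733, Rational(1, 4622257)), Mul(Rational(-1152, 11), Rational(-1, 3597919))) = Add(Rational(-4878733, 4622257), Rational(1152, 39577109)) = Rational(-193080822882833, 182935569115013)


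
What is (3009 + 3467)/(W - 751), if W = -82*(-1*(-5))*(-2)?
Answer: 6476/69 ≈ 93.855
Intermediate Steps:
W = 820 (W = -410*(-2) = -82*(-10) = 820)
(3009 + 3467)/(W - 751) = (3009 + 3467)/(820 - 751) = 6476/69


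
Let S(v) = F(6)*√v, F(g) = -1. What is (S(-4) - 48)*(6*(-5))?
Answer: 1440 + 60*I ≈ 1440.0 + 60.0*I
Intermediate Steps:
S(v) = -√v
(S(-4) - 48)*(6*(-5)) = (-√(-4) - 48)*(6*(-5)) = (-2*I - 48)*(-30) = (-48 - 2*I)*(-30) = 1440 + 60*I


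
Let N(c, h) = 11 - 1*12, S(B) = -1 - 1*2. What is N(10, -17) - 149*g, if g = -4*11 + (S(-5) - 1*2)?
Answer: 7300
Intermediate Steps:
S(B) = -3 (S(B) = -1 - 2 = -3)
N(c, h) = -1 (N(c, h) = 11 - 12 = -1)
g = -49 (g = -4*11 + (-3 - 1*2) = -44 + (-3 - 2) = -44 - 5 = -49)
N(10, -17) - 149*g = -1 - 149*(-49) = -1 + 7301 = 7300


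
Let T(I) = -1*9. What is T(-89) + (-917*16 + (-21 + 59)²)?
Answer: -13237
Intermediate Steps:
T(I) = -9
T(-89) + (-917*16 + (-21 + 59)²) = -9 + (-917*16 + (-21 + 59)²) = -9 + (-14672 + 38²) = -9 + (-14672 + 1444) = -9 - 13228 = -13237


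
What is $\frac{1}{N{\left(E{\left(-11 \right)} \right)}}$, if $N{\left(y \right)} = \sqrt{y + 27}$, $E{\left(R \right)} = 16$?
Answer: $\frac{\sqrt{43}}{43} \approx 0.1525$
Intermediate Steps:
$N{\left(y \right)} = \sqrt{27 + y}$
$\frac{1}{N{\left(E{\left(-11 \right)} \right)}} = \frac{1}{\sqrt{27 + 16}} = \frac{1}{\sqrt{43}} = \frac{\sqrt{43}}{43}$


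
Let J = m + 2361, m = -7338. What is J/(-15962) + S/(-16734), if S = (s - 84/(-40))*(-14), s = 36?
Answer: 38249687/111295045 ≈ 0.34368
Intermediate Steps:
S = -2667/5 (S = (36 - 84/(-40))*(-14) = (36 - 84*(-1/40))*(-14) = (36 + 21/10)*(-14) = (381/10)*(-14) = -2667/5 ≈ -533.40)
J = -4977 (J = -7338 + 2361 = -4977)
J/(-15962) + S/(-16734) = -4977/(-15962) - 2667/5/(-16734) = -4977*(-1/15962) - 2667/5*(-1/16734) = 4977/15962 + 889/27890 = 38249687/111295045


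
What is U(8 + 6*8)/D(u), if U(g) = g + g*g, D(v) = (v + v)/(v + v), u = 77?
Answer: 3192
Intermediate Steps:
D(v) = 1 (D(v) = (2*v)/((2*v)) = (2*v)*(1/(2*v)) = 1)
U(g) = g + g²
U(8 + 6*8)/D(u) = ((8 + 6*8)*(1 + (8 + 6*8)))/1 = ((8 + 48)*(1 + (8 + 48)))*1 = (56*(1 + 56))*1 = (56*57)*1 = 3192*1 = 3192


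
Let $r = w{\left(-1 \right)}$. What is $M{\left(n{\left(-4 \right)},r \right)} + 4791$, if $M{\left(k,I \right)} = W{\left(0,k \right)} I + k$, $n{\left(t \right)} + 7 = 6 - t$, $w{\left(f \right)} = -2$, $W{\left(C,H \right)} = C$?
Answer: $4794$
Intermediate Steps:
$n{\left(t \right)} = -1 - t$ ($n{\left(t \right)} = -7 - \left(-6 + t\right) = -1 - t$)
$r = -2$
$M{\left(k,I \right)} = k$ ($M{\left(k,I \right)} = 0 I + k = 0 + k = k$)
$M{\left(n{\left(-4 \right)},r \right)} + 4791 = \left(-1 - -4\right) + 4791 = \left(-1 + 4\right) + 4791 = 3 + 4791 = 4794$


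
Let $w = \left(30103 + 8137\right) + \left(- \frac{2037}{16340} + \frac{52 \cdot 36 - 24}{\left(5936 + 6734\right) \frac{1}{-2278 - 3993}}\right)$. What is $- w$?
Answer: $- \frac{110390802007}{2957540} \approx -37325.0$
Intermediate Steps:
$w = \frac{110390802007}{2957540}$ ($w = 38240 + \left(\left(-2037\right) \frac{1}{16340} + \frac{1872 - 24}{12670 \frac{1}{-6271}}\right) = 38240 + \left(- \frac{2037}{16340} + \frac{1848}{12670 \left(- \frac{1}{6271}\right)}\right) = 38240 + \left(- \frac{2037}{16340} + \frac{1848}{- \frac{12670}{6271}}\right) = 38240 + \left(- \frac{2037}{16340} + 1848 \left(- \frac{6271}{12670}\right)\right) = 38240 - \frac{2705527593}{2957540} = \frac{110390802007}{2957540} \approx 37325.0$)
$- w = \left(-1\right) \frac{110390802007}{2957540} = - \frac{110390802007}{2957540}$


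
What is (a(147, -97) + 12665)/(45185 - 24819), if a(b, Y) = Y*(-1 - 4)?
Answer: 6575/10183 ≈ 0.64568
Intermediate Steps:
a(b, Y) = -5*Y (a(b, Y) = Y*(-5) = -5*Y)
(a(147, -97) + 12665)/(45185 - 24819) = (-5*(-97) + 12665)/(45185 - 24819) = (485 + 12665)/20366 = 13150*(1/20366) = 6575/10183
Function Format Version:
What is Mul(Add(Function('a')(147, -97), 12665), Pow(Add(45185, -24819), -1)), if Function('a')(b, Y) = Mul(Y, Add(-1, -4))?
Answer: Rational(6575, 10183) ≈ 0.64568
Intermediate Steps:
Function('a')(b, Y) = Mul(-5, Y) (Function('a')(b, Y) = Mul(Y, -5) = Mul(-5, Y))
Mul(Add(Function('a')(147, -97), 12665), Pow(Add(45185, -24819), -1)) = Mul(Add(Mul(-5, -97), 12665), Pow(Add(45185, -24819), -1)) = Mul(Add(485, 12665), Pow(20366, -1)) = Mul(13150, Rational(1, 20366)) = Rational(6575, 10183)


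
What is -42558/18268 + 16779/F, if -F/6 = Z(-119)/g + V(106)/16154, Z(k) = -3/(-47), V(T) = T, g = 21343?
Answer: -206957710473686903/485834208296 ≈ -4.2598e+5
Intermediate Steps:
Z(k) = 3/47 (Z(k) = -3*(-1/47) = 3/47)
F = -319137864/8102208317 (F = -6*((3/47)/21343 + 106/16154) = -6*((3/47)*(1/21343) + 106*(1/16154)) = -6*(3/1003121 + 53/8077) = -6*53189644/8102208317 = -319137864/8102208317 ≈ -0.039389)
-42558/18268 + 16779/F = -42558/18268 + 16779/(-319137864/8102208317) = -42558*1/18268 + 16779*(-8102208317/319137864) = -21279/9134 - 45315651116981/106379288 = -206957710473686903/485834208296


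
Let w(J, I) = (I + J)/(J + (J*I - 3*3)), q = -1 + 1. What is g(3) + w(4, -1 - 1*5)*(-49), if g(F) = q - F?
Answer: -185/29 ≈ -6.3793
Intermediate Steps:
q = 0
g(F) = -F (g(F) = 0 - F = -F)
w(J, I) = (I + J)/(-9 + J + I*J) (w(J, I) = (I + J)/(J + (I*J - 9)) = (I + J)/(J + (-9 + I*J)) = (I + J)/(-9 + J + I*J))
g(3) + w(4, -1 - 1*5)*(-49) = -1*3 + (((-1 - 1*5) + 4)/(-9 + 4 + (-1 - 1*5)*4))*(-49) = -3 + (((-1 - 5) + 4)/(-9 + 4 + (-1 - 5)*4))*(-49) = -3 + ((-6 + 4)/(-9 + 4 - 6*4))*(-49) = -3 + (-2/(-9 + 4 - 24))*(-49) = -3 + (-2/(-29))*(-49) = -3 - 1/29*(-2)*(-49) = -3 + (2/29)*(-49) = -3 - 98/29 = -185/29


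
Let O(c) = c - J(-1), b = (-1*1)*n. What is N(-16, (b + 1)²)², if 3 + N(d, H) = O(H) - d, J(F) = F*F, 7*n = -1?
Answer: 425104/2401 ≈ 177.05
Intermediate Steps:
n = -⅐ (n = (⅐)*(-1) = -⅐ ≈ -0.14286)
J(F) = F²
b = ⅐ (b = -1*1*(-⅐) = -1*(-⅐) = ⅐ ≈ 0.14286)
O(c) = -1 + c (O(c) = c - 1*(-1)² = c - 1*1 = c - 1 = -1 + c)
N(d, H) = -4 + H - d (N(d, H) = -3 + ((-1 + H) - d) = -3 + (-1 + H - d) = -4 + H - d)
N(-16, (b + 1)²)² = (-4 + (⅐ + 1)² - 1*(-16))² = (-4 + (8/7)² + 16)² = (-4 + 64/49 + 16)² = (652/49)² = 425104/2401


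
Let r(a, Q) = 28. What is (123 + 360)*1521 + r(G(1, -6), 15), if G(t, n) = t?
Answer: 734671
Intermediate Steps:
(123 + 360)*1521 + r(G(1, -6), 15) = (123 + 360)*1521 + 28 = 483*1521 + 28 = 734643 + 28 = 734671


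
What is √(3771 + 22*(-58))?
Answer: √2495 ≈ 49.950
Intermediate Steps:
√(3771 + 22*(-58)) = √(3771 - 1276) = √2495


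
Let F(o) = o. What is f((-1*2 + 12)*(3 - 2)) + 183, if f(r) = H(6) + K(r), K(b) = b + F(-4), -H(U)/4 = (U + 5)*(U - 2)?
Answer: 13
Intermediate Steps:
H(U) = -4*(-2 + U)*(5 + U) (H(U) = -4*(U + 5)*(U - 2) = -4*(5 + U)*(-2 + U) = -4*(-2 + U)*(5 + U))
K(b) = -4 + b (K(b) = b - 4 = -4 + b)
f(r) = -180 + r (f(r) = (40 - 12*6 - 4*6**2) + (-4 + r) = (40 - 72 - 4*36) + (-4 + r) = (40 - 72 - 144) + (-4 + r) = -176 + (-4 + r) = -180 + r)
f((-1*2 + 12)*(3 - 2)) + 183 = (-180 + (-1*2 + 12)*(3 - 2)) + 183 = (-180 + (-2 + 12)*1) + 183 = (-180 + 10*1) + 183 = (-180 + 10) + 183 = -170 + 183 = 13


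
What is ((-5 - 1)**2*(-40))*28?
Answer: -40320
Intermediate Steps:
((-5 - 1)**2*(-40))*28 = ((-6)**2*(-40))*28 = (36*(-40))*28 = -1440*28 = -40320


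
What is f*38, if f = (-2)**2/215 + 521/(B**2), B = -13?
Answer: 4282258/36335 ≈ 117.85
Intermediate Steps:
f = 112691/36335 (f = (-2)**2/215 + 521/((-13)**2) = 4*(1/215) + 521/169 = 4/215 + 521*(1/169) = 4/215 + 521/169 = 112691/36335 ≈ 3.1014)
f*38 = (112691/36335)*38 = 4282258/36335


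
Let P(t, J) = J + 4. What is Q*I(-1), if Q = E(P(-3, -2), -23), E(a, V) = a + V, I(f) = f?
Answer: 21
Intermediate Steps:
P(t, J) = 4 + J
E(a, V) = V + a
Q = -21 (Q = -23 + (4 - 2) = -23 + 2 = -21)
Q*I(-1) = -21*(-1) = 21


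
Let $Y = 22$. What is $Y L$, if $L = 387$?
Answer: $8514$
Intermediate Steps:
$Y L = 22 \cdot 387 = 8514$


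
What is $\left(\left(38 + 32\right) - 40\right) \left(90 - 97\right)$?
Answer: $-210$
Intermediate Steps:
$\left(\left(38 + 32\right) - 40\right) \left(90 - 97\right) = \left(70 - 40\right) \left(-7\right) = 30 \left(-7\right) = -210$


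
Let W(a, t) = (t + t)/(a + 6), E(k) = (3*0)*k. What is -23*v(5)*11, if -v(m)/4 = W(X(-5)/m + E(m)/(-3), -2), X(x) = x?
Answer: -4048/5 ≈ -809.60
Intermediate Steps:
E(k) = 0 (E(k) = 0*k = 0)
W(a, t) = 2*t/(6 + a) (W(a, t) = (2*t)/(6 + a) = 2*t/(6 + a))
v(m) = 16/(6 - 5/m) (v(m) = -8*(-2)/(6 + (-5/m + 0/(-3))) = -8*(-2)/(6 + (-5/m + 0*(-⅓))) = -8*(-2)/(6 + (-5/m + 0)) = -8*(-2)/(6 - 5/m) = -(-16)/(6 - 5/m) = 16/(6 - 5/m))
-23*v(5)*11 = -368*5/(-5 + 6*5)*11 = -368*5/(-5 + 30)*11 = -368*5/25*11 = -23*16/5*11 = -368/5*11 = -4048/5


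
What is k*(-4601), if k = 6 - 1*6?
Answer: 0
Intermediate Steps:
k = 0 (k = 6 - 6 = 0)
k*(-4601) = 0*(-4601) = 0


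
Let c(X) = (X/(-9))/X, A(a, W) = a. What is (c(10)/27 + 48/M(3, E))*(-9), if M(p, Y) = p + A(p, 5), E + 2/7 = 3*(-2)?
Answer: -1943/27 ≈ -71.963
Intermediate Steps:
E = -44/7 (E = -2/7 + 3*(-2) = -2/7 - 6 = -44/7 ≈ -6.2857)
M(p, Y) = 2*p (M(p, Y) = p + p = 2*p)
c(X) = -⅑ (c(X) = (X*(-⅑))/X = (-X/9)/X = -⅑)
(c(10)/27 + 48/M(3, E))*(-9) = (-⅑/27 + 48/((2*3)))*(-9) = (-⅑*1/27 + 48/6)*(-9) = (-1/243 + 48*(⅙))*(-9) = (-1/243 + 8)*(-9) = (1943/243)*(-9) = -1943/27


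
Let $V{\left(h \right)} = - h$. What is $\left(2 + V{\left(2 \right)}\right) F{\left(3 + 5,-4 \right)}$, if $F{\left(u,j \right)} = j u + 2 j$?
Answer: $0$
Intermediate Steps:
$F{\left(u,j \right)} = 2 j + j u$
$\left(2 + V{\left(2 \right)}\right) F{\left(3 + 5,-4 \right)} = \left(2 - 2\right) \left(- 4 \left(2 + \left(3 + 5\right)\right)\right) = \left(2 - 2\right) \left(- 4 \left(2 + 8\right)\right) = 0 \left(\left(-4\right) 10\right) = 0 \left(-40\right) = 0$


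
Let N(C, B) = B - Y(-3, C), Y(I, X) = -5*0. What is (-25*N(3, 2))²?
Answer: 2500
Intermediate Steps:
Y(I, X) = 0
N(C, B) = B (N(C, B) = B - 1*0 = B + 0 = B)
(-25*N(3, 2))² = (-25*2)² = (-50)² = 2500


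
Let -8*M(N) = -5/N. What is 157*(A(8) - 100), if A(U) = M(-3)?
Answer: -377585/24 ≈ -15733.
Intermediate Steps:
M(N) = 5/(8*N) (M(N) = -(-5)/(8*N) = 5/(8*N))
A(U) = -5/24 (A(U) = (5/8)/(-3) = (5/8)*(-⅓) = -5/24)
157*(A(8) - 100) = 157*(-5/24 - 100) = 157*(-2405/24) = -377585/24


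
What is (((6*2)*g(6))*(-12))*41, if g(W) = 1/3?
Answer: -1968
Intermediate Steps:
g(W) = ⅓
(((6*2)*g(6))*(-12))*41 = (((6*2)*(⅓))*(-12))*41 = ((12*(⅓))*(-12))*41 = (4*(-12))*41 = -48*41 = -1968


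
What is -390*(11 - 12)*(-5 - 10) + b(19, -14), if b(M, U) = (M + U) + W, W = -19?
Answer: -5864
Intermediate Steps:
b(M, U) = -19 + M + U (b(M, U) = (M + U) - 19 = -19 + M + U)
-390*(11 - 12)*(-5 - 10) + b(19, -14) = -390*(11 - 12)*(-5 - 10) + (-19 + 19 - 14) = -(-390)*(-15) - 14 = -390*15 - 14 = -5850 - 14 = -5864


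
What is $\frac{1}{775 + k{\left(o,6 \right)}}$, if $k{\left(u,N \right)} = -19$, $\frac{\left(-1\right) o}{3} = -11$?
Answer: $\frac{1}{756} \approx 0.0013228$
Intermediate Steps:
$o = 33$ ($o = \left(-3\right) \left(-11\right) = 33$)
$\frac{1}{775 + k{\left(o,6 \right)}} = \frac{1}{775 - 19} = \frac{1}{756}$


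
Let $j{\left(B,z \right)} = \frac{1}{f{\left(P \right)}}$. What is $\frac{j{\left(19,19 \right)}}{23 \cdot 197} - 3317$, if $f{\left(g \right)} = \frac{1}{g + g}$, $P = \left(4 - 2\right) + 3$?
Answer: $- \frac{15029317}{4531} \approx -3317.0$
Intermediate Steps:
$P = 5$ ($P = 2 + 3 = 5$)
$f{\left(g \right)} = \frac{1}{2 g}$
$j{\left(B,z \right)} = 10$ ($j{\left(B,z \right)} = \frac{1}{\frac{1}{2} \cdot \frac{1}{5}} = \frac{1}{\frac{1}{10}} = 10$)
$\frac{j{\left(19,19 \right)}}{23 \cdot 197} - 3317 = \frac{10}{23 \cdot 197} - 3317 = \frac{10}{4531} - 3317 = - \frac{15029317}{4531}$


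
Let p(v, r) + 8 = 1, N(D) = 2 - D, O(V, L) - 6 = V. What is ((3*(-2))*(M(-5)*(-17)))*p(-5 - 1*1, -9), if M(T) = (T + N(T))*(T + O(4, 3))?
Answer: -7140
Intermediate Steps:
O(V, L) = 6 + V
M(T) = 20 + 2*T (M(T) = (T + (2 - T))*(T + (6 + 4)) = 2*(T + 10) = 2*(10 + T) = 20 + 2*T)
p(v, r) = -7 (p(v, r) = -8 + 1 = -7)
((3*(-2))*(M(-5)*(-17)))*p(-5 - 1*1, -9) = ((3*(-2))*((20 + 2*(-5))*(-17)))*(-7) = -6*(20 - 10)*(-17)*(-7) = -60*(-17)*(-7) = -6*(-170)*(-7) = 1020*(-7) = -7140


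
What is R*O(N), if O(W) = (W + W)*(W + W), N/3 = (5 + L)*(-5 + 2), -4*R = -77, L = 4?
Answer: 505197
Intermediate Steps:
R = 77/4 (R = -¼*(-77) = 77/4 ≈ 19.250)
N = -81 (N = 3*((5 + 4)*(-5 + 2)) = 3*(9*(-3)) = 3*(-27) = -81)
O(W) = 4*W² (O(W) = (2*W)*(2*W) = 4*W²)
R*O(N) = 77*(4*(-81)²)/4 = 77*(4*6561)/4 = (77/4)*26244 = 505197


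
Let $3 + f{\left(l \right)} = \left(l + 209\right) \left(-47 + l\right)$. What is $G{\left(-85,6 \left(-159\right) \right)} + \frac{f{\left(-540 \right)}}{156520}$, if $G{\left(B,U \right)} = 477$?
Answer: $\frac{37427167}{78260} \approx 478.24$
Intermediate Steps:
$f{\left(l \right)} = -3 + \left(-47 + l\right) \left(209 + l\right)$ ($f{\left(l \right)} = -3 + \left(l + 209\right) \left(-47 + l\right) = -3 + \left(209 + l\right) \left(-47 + l\right) = -3 + \left(-47 + l\right) \left(209 + l\right)$)
$G{\left(-85,6 \left(-159\right) \right)} + \frac{f{\left(-540 \right)}}{156520} = 477 + \frac{-9826 + \left(-540\right)^{2} + 162 \left(-540\right)}{156520} = 477 + \left(-9826 + 291600 - 87480\right) \frac{1}{156520} = 477 + 194294 \cdot \frac{1}{156520} = 477 + \frac{97147}{78260} = \frac{37427167}{78260}$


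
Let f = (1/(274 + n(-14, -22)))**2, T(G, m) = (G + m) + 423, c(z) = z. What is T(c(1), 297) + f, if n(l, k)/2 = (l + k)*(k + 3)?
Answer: 1943934245/2696164 ≈ 721.00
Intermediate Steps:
n(l, k) = 2*(3 + k)*(k + l) (n(l, k) = 2*((l + k)*(k + 3)) = 2*((k + l)*(3 + k)) = 2*((3 + k)*(k + l)) = 2*(3 + k)*(k + l))
T(G, m) = 423 + G + m
f = 1/2696164 (f = (1/(274 + (2*(-22)**2 + 6*(-22) + 6*(-14) + 2*(-22)*(-14))))**2 = (1/(274 + (2*484 - 132 - 84 + 616)))**2 = (1/(274 + (968 - 132 - 84 + 616)))**2 = (1/(274 + 1368))**2 = (1/1642)**2 = 1/2696164 ≈ 3.7090e-7)
T(c(1), 297) + f = (423 + 1 + 297) + 1/2696164 = 721 + 1/2696164 = 1943934245/2696164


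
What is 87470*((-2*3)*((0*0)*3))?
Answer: 0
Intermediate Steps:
87470*((-2*3)*((0*0)*3)) = 87470*(-0*3) = 87470*(-6*0) = 87470*0 = 0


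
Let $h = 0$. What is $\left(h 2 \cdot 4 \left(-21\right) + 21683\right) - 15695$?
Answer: $5988$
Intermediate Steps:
$\left(h 2 \cdot 4 \left(-21\right) + 21683\right) - 15695 = \left(0 \cdot 2 \cdot 4 \left(-21\right) + 21683\right) - 15695 = \left(0 \cdot 8 \left(-21\right) + 21683\right) - 15695 = \left(0 \left(-21\right) + 21683\right) - 15695 = \left(0 + 21683\right) - 15695 = 21683 - 15695 = 5988$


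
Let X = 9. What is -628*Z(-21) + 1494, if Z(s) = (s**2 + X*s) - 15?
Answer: -147342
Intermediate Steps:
Z(s) = -15 + s**2 + 9*s (Z(s) = (s**2 + 9*s) - 15 = -15 + s**2 + 9*s)
-628*Z(-21) + 1494 = -628*(-15 + (-21)**2 + 9*(-21)) + 1494 = -628*(-15 + 441 - 189) + 1494 = -628*237 + 1494 = -148836 + 1494 = -147342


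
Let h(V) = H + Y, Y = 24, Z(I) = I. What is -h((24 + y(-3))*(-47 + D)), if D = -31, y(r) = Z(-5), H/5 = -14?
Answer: 46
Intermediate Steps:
H = -70 (H = 5*(-14) = -70)
y(r) = -5
h(V) = -46 (h(V) = -70 + 24 = -46)
-h((24 + y(-3))*(-47 + D)) = -1*(-46) = 46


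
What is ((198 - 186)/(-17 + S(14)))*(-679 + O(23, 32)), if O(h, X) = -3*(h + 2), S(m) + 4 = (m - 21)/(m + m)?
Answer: 36192/85 ≈ 425.79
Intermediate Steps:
S(m) = -4 + (-21 + m)/(2*m) (S(m) = -4 + (m - 21)/(m + m) = -4 + (-21 + m)/((2*m)) = -4 + (-21 + m)*(1/(2*m)) = -4 + (-21 + m)/(2*m))
O(h, X) = -6 - 3*h (O(h, X) = -3*(2 + h) = -6 - 3*h)
((198 - 186)/(-17 + S(14)))*(-679 + O(23, 32)) = ((198 - 186)/(-17 + (7/2)*(-3 - 1*14)/14))*(-679 + (-6 - 3*23)) = (12/(-17 + (7/2)*(1/14)*(-3 - 14)))*(-679 + (-6 - 69)) = (12/(-17 + (7/2)*(1/14)*(-17)))*(-679 - 75) = (12/(-17 - 17/4))*(-754) = (12/(-85/4))*(-754) = (12*(-4/85))*(-754) = -48/85*(-754) = 36192/85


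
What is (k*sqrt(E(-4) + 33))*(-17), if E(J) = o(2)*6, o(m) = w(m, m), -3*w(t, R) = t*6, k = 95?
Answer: -4845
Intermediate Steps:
w(t, R) = -2*t (w(t, R) = -t*6/3 = -2*t)
o(m) = -2*m
E(J) = -24 (E(J) = -2*2*6 = -4*6 = -24)
(k*sqrt(E(-4) + 33))*(-17) = (95*sqrt(-24 + 33))*(-17) = (95*sqrt(9))*(-17) = (95*3)*(-17) = 285*(-17) = -4845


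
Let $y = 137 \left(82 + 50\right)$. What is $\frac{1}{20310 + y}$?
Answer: $\frac{1}{38394} \approx 2.6046 \cdot 10^{-5}$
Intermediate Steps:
$y = 18084$ ($y = 137 \cdot 132 = 18084$)
$\frac{1}{20310 + y} = \frac{1}{20310 + 18084} = \frac{1}{38394}$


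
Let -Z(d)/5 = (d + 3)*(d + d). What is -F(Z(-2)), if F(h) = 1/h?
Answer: -1/20 ≈ -0.050000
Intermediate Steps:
Z(d) = -10*d*(3 + d) (Z(d) = -5*(d + 3)*(d + d) = -5*(3 + d)*2*d = -10*d*(3 + d))
-F(Z(-2)) = -1/((-10*(-2)*(3 - 2))) = -1/((-10*(-2)*1)) = -1/20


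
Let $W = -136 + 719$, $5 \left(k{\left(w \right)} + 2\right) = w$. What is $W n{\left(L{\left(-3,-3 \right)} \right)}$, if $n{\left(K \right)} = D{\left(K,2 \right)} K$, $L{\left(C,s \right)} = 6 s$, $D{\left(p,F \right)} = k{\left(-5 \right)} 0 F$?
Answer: $0$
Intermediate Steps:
$k{\left(w \right)} = -2 + \frac{w}{5}$
$D{\left(p,F \right)} = 0$ ($D{\left(p,F \right)} = \left(-2 + \frac{1}{5} \left(-5\right)\right) 0 F = \left(-2 - 1\right) 0 F = \left(-3\right) 0 F = 0 F = 0$)
$n{\left(K \right)} = 0$ ($n{\left(K \right)} = 0 K = 0$)
$W = 583$
$W n{\left(L{\left(-3,-3 \right)} \right)} = 583 \cdot 0 = 0$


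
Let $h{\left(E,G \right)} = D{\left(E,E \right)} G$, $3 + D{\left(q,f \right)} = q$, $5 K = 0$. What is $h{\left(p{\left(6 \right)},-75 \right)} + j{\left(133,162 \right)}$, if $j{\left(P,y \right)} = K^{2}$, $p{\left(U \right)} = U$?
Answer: $-225$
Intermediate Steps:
$K = 0$ ($K = \frac{1}{5} \cdot 0 = 0$)
$D{\left(q,f \right)} = -3 + q$
$j{\left(P,y \right)} = 0$ ($j{\left(P,y \right)} = 0^{2} = 0$)
$h{\left(E,G \right)} = G \left(-3 + E\right)$ ($h{\left(E,G \right)} = \left(-3 + E\right) G = G \left(-3 + E\right)$)
$h{\left(p{\left(6 \right)},-75 \right)} + j{\left(133,162 \right)} = - 75 \left(-3 + 6\right) + 0 = \left(-75\right) 3 + 0 = -225 + 0 = -225$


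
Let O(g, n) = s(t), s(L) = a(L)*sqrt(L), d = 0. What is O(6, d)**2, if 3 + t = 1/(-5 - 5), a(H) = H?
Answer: -29791/1000 ≈ -29.791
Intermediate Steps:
t = -31/10 (t = -3 + 1/(-5 - 5) = -3 + 1/(-10) = -3 - 1/10 = -31/10 ≈ -3.1000)
s(L) = L**(3/2) (s(L) = L*sqrt(L) = L**(3/2))
O(g, n) = -31*I*sqrt(310)/100 (O(g, n) = (-31/10)**(3/2) = -31*I*sqrt(310)/100)
O(6, d)**2 = (-31*I*sqrt(310)/100)**2 = -29791/1000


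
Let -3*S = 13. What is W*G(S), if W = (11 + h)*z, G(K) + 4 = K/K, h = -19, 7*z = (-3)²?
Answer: 216/7 ≈ 30.857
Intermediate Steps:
S = -13/3 (S = -⅓*13 = -13/3 ≈ -4.3333)
z = 9/7 (z = (⅐)*(-3)² = (⅐)*9 = 9/7 ≈ 1.2857)
G(K) = -3 (G(K) = -4 + K/K = -4 + 1 = -3)
W = -72/7 (W = (11 - 19)*(9/7) = -8*9/7 = -72/7 ≈ -10.286)
W*G(S) = -72/7*(-3) = 216/7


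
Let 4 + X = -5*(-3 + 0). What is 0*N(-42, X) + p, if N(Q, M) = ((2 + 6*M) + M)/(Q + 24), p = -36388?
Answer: -36388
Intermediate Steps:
X = 11 (X = -4 - 5*(-3 + 0) = -4 - 5*(-3) = -4 + 15 = 11)
N(Q, M) = (2 + 7*M)/(24 + Q)
0*N(-42, X) + p = 0*((2 + 7*11)/(24 - 42)) - 36388 = 0*((2 + 77)/(-18)) - 36388 = 0*(-1/18*79) - 36388 = 0*(-79/18) - 36388 = 0 - 36388 = -36388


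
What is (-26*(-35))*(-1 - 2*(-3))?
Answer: 4550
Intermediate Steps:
(-26*(-35))*(-1 - 2*(-3)) = 910*(-1 + 6) = 910*5 = 4550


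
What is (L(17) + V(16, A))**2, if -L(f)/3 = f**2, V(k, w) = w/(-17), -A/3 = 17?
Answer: 746496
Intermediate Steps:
A = -51 (A = -3*17 = -51)
V(k, w) = -w/17 (V(k, w) = w*(-1/17) = -w/17)
L(f) = -3*f**2
(L(17) + V(16, A))**2 = (-3*17**2 - 1/17*(-51))**2 = (-3*289 + 3)**2 = (-867 + 3)**2 = (-864)**2 = 746496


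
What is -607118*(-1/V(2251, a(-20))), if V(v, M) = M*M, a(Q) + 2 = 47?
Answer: 607118/2025 ≈ 299.81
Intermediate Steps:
a(Q) = 45 (a(Q) = -2 + 47 = 45)
V(v, M) = M²
-607118*(-1/V(2251, a(-20))) = -607118/((-1*45²)) = -607118/((-1*2025)) = -607118/(-2025) = -607118*(-1/2025) = 607118/2025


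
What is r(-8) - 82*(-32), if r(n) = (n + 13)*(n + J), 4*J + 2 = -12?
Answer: 5133/2 ≈ 2566.5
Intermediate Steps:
J = -7/2 (J = -½ + (¼)*(-12) = -½ - 3 = -7/2 ≈ -3.5000)
r(n) = (13 + n)*(-7/2 + n) (r(n) = (n + 13)*(n - 7/2) = (13 + n)*(-7/2 + n))
r(-8) - 82*(-32) = (-91/2 + (-8)² + (19/2)*(-8)) - 82*(-32) = (-91/2 + 64 - 76) + 2624 = -115/2 + 2624 = 5133/2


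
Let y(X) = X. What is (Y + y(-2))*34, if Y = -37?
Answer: -1326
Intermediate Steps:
(Y + y(-2))*34 = (-37 - 2)*34 = -39*34 = -1326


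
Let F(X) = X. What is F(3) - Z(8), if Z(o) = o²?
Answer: -61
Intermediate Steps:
F(3) - Z(8) = 3 - 1*8² = 3 - 1*64 = 3 - 64 = -61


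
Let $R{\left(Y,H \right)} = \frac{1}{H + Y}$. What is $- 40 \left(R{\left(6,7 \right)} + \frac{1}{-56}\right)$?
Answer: $- \frac{215}{91} \approx -2.3626$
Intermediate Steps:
$- 40 \left(R{\left(6,7 \right)} + \frac{1}{-56}\right) = - 40 \left(\frac{1}{7 + 6} + \frac{1}{-56}\right) = - 40 \left(\frac{1}{13} - \frac{1}{56}\right) = \left(-40\right) \frac{43}{728} = - \frac{215}{91}$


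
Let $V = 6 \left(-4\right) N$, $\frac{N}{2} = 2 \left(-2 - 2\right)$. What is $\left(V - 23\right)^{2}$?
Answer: $130321$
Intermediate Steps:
$N = -16$ ($N = 2 \cdot 2 \left(-2 - 2\right) = 2 \cdot 2 \left(-4\right) = 2 \left(-8\right) = -16$)
$V = 384$ ($V = 6 \left(-4\right) \left(-16\right) = \left(-24\right) \left(-16\right) = 384$)
$\left(V - 23\right)^{2} = \left(384 - 23\right)^{2} = 361^{2} = 130321$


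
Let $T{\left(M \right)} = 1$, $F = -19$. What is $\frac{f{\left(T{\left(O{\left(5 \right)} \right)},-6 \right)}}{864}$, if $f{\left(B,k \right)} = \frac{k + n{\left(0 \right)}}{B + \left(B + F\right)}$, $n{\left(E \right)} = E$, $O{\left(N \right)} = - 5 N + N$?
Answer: $\frac{1}{2448} \approx 0.0004085$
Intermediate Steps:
$O{\left(N \right)} = - 4 N$
$f{\left(B,k \right)} = \frac{k}{-19 + 2 B}$ ($f{\left(B,k \right)} = \frac{k + 0}{B + \left(B - 19\right)} = \frac{k}{B + \left(-19 + B\right)} = \frac{k}{-19 + 2 B}$)
$\frac{f{\left(T{\left(O{\left(5 \right)} \right)},-6 \right)}}{864} = \frac{\left(-6\right) \frac{1}{-19 + 2 \cdot 1}}{864} = - \frac{6}{-19 + 2} \cdot \frac{1}{864} = - \frac{6}{-17} \cdot \frac{1}{864} = \left(-6\right) \left(- \frac{1}{17}\right) \frac{1}{864} = \frac{6}{17} \cdot \frac{1}{864} = \frac{1}{2448}$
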